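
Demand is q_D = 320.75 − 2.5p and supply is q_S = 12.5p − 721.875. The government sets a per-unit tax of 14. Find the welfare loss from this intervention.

In inverse form: demand p = 128.3 − 0.4q, supply p = 57.75 + 0.08q.
Competitive equilibrium: 128.3 − 0.4q = 57.75 + 0.08q → q* = 146.9792, p* = 69.5083.
With the tax, the buyer price exceeds the seller price by 14: (128.3 − 0.4q) − (57.75 + 0.08q) = 14 → q' = 117.8125.
Δq = 146.9792 − 117.8125 = 29.1667; the wedge equals the tax, 14.
The triangle = ½ × 29.1667 × 14 = 204.17.

204.17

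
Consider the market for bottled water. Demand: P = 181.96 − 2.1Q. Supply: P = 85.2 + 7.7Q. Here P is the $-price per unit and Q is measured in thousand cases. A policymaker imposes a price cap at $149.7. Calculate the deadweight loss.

Competitive equilibrium: 181.96 − 2.1Q = 85.2 + 7.7Q → Q* = 9.8735, P* = 161.2257.
At the ceiling P = 149.7, quantity supplied = (149.7 − 85.2)/7.7 = 8.3766.
Willingness to pay at Q' = 8.3766: 181.96 − 2.1·8.3766 = 164.3691.
ΔQ = 9.8735 − 8.3766 = 1.4969; wedge = 164.3691 − 149.7 = 14.6691.
DWL = ½ × 1.4969 × 14.6691 = $10.98 thousand.

$10.98 thousand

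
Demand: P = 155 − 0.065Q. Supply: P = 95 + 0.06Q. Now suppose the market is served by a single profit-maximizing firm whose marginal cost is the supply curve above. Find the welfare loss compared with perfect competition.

Competitive equilibrium: 155 − 0.065Q = 95 + 0.06Q → Q* = 480, P* = 123.8.
Marginal revenue: MR = 155 − 0.13Q. Set MR = MC: 155 − 0.13Q = 95 + 0.06Q → Q_m = 315.7895.
Price P_m = 155 − 0.065·315.7895 = 134.4737; MC(Q_m) = 95 + 0.06·315.7895 = 113.9474.
Competitive Q* = 480, so ΔQ = 164.2105; wedge = 134.4737 − 113.9474 = 20.5263.
Deadweight loss = ½ × 164.2105 × 20.5263 = 1685.32.

1685.32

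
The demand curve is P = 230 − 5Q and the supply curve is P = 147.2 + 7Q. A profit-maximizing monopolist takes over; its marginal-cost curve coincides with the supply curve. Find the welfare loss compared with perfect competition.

24.71

Competitive equilibrium: 230 − 5Q = 147.2 + 7Q → Q* = 6.9, P* = 195.5.
Marginal revenue: MR = 230 − 10Q. Set MR = MC: 230 − 10Q = 147.2 + 7Q → Q_m = 4.8706.
Price P_m = 230 − 5·4.8706 = 205.647; MC(Q_m) = 147.2 + 7·4.8706 = 181.2942.
Competitive Q* = 6.9, so ΔQ = 2.0294; wedge = 205.647 − 181.2942 = 24.3528.
Welfare loss = ½ × 2.0294 × 24.3528 = 24.71.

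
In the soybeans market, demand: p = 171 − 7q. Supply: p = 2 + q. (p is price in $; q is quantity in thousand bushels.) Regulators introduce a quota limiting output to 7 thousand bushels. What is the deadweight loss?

$798.06 thousand

Competitive equilibrium: 171 − 7q = 2 + q → q* = 21.125, p* = 23.125.
At q = 7: demand price = 171 − 7·7 = 122; supply price = 2 + 1·7 = 9.
Δq = 21.125 − 7 = 14.125; wedge = 122 − 9 = 113.
The triangle = ½ × 14.125 × 113 = $798.06 thousand.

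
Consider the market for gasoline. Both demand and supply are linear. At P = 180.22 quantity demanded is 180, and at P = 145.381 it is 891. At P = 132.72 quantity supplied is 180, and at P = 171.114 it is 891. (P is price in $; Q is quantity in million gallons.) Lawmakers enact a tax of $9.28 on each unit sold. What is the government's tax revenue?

$5113.91 million

Demand slope = (145.381 − 180.22)/(891 − 180) = −0.049, so P = 189.04 − 0.049Q.
Supply slope = (171.114 − 132.72)/(891 − 180) = 0.054, so P = 123 + 0.054Q.
Competitive equilibrium: 189.04 − 0.049Q = 123 + 0.054Q → Q* = 641.165, P* = 157.6229.
With the tax, the buyer price exceeds the seller price by 9.28: (189.04 − 0.049Q) − (123 + 0.054Q) = 9.28 → Q' = 551.068.
Tax revenue = 9.28 × 551.068 = $5113.91 million.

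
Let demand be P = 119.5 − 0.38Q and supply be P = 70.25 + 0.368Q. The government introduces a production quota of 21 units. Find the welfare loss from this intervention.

752.05

Competitive equilibrium: 119.5 − 0.38Q = 70.25 + 0.368Q → Q* = 65.8422, P* = 94.4799.
At Q = 21: demand price = 119.5 − 0.38·21 = 111.52; supply price = 70.25 + 0.368·21 = 77.978.
ΔQ = 65.8422 − 21 = 44.8422; wedge = 111.52 − 77.978 = 33.542.
Deadweight loss = ½ × 44.8422 × 33.542 = 752.05.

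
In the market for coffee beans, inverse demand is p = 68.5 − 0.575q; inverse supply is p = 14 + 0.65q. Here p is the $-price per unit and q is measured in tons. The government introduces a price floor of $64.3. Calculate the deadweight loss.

Competitive equilibrium: 68.5 − 0.575q = 14 + 0.65q → q* = 44.4898, p* = 42.9184.
At the floor p = 64.3, quantity demanded = (68.5 − 64.3)/0.575 = 7.3043.
Sellers' marginal cost at q' = 7.3043: 14 + 0.65·7.3043 = 18.7478.
Δq = 44.4898 − 7.3043 = 37.1855; wedge = 64.3 − 18.7478 = 45.5522.
DWL = ½ × 37.1855 × 45.5522 = $846.94.

$846.94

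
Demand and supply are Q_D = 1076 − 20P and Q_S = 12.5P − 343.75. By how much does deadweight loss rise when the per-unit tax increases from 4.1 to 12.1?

498.46

In inverse form: demand P = 53.8 − 0.05Q, supply P = 27.5 + 0.08Q.
Competitive equilibrium: 53.8 − 0.05Q = 27.5 + 0.08Q → Q* = 202.3077, P* = 43.6846.
For a per-unit tax t: ΔQ = t/0.13, so DWL = ½·t·(t/0.13) = t²/0.26.
At t = 4.1: DWL = 64.654. At t = 12.1: DWL = 563.115.
Increase = 563.115 − 64.654 = 498.46.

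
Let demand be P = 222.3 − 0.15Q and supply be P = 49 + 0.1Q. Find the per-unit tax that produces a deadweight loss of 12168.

Competitive equilibrium: 222.3 − 0.15Q = 49 + 0.1Q → Q* = 693.2, P* = 118.32.
A tax t gives ΔQ = t/0.25 and wedge t, so DWL = t²/0.5.
t²/0.5 = 12168 → t² = 6084 → t = 78.

78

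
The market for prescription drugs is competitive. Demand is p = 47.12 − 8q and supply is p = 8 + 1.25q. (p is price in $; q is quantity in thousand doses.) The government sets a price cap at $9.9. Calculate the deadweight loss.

$33.95 thousand

Competitive equilibrium: 47.12 − 8q = 8 + 1.25q → q* = 4.2292, p* = 13.2865.
At the ceiling p = 9.9, quantity supplied = (9.9 − 8)/1.25 = 1.52.
Willingness to pay at q' = 1.52: 47.12 − 8·1.52 = 34.96.
Δq = 4.2292 − 1.52 = 2.7092; wedge = 34.96 − 9.9 = 25.06.
DWL = ½ × 2.7092 × 25.06 = $33.95 thousand.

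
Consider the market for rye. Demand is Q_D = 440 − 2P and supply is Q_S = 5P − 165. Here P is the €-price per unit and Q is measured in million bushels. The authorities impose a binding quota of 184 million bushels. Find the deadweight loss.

In inverse form: demand P = 220 − 0.5Q, supply P = 33 + 0.2Q.
Competitive equilibrium: 220 − 0.5Q = 33 + 0.2Q → Q* = 267.1429, P* = 86.4286.
At Q = 184: demand price = 220 − 0.5·184 = 128; supply price = 33 + 0.2·184 = 69.8.
ΔQ = 267.1429 − 184 = 83.1429; wedge = 128 − 69.8 = 58.2.
Welfare loss = ½ × 83.1429 × 58.2 = €2419.46 million.

€2419.46 million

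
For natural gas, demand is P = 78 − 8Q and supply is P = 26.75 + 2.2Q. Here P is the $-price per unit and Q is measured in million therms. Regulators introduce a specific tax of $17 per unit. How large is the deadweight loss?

$14.17 million

Competitive equilibrium: 78 − 8Q = 26.75 + 2.2Q → Q* = 5.0245, P* = 37.8039.
With the tax, the buyer price exceeds the seller price by 17: (78 − 8Q) − (26.75 + 2.2Q) = 17 → Q' = 3.3578.
ΔQ = 5.0245 − 3.3578 = 1.6667; the wedge equals the tax, 17.
The triangle = ½ × 1.6667 × 17 = $14.17 million.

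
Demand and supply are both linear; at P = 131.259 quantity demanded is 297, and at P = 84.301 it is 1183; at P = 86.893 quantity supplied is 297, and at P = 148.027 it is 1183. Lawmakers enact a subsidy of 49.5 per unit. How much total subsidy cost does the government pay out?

52786.48

Demand slope = (84.301 − 131.259)/(1183 − 297) = −0.053, so P = 147 − 0.053Q.
Supply slope = (148.027 − 86.893)/(1183 − 297) = 0.069, so P = 66.4 + 0.069Q.
Competitive equilibrium: 147 − 0.053Q = 66.4 + 0.069Q → Q* = 660.65574, P* = 111.98525.
The subsidy lowers effective supply by 49.5: P = 16.9 + 0.069Q.
New quantity: 147 − 0.053Q = 16.9 + 0.069Q → Q' = 1066.39344.
Total subsidy cost = 49.5 × 1066.39344 = 52786.48.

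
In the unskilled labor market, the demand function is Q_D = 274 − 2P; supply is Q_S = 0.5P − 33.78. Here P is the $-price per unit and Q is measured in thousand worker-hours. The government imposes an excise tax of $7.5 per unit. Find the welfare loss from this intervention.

$11.25 thousand

In inverse form: demand P = 137 − 0.5Q, supply P = 67.56 + 2Q.
Competitive equilibrium: 137 − 0.5Q = 67.56 + 2Q → Q* = 27.776, P* = 123.112.
With the tax, the buyer price exceeds the seller price by 7.5: (137 − 0.5Q) − (67.56 + 2Q) = 7.5 → Q' = 24.776.
ΔQ = 27.776 − 24.776 = 3; the wedge equals the tax, 7.5.
The triangle = ½ × 3 × 7.5 = $11.25 thousand.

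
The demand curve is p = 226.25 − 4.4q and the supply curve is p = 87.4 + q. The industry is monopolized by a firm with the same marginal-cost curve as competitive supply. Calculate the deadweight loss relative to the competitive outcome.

359.85

Competitive equilibrium: 226.25 − 4.4q = 87.4 + q → q* = 25.713, p* = 113.113.
Marginal revenue: MR = 226.25 − 8.8q. Set MR = MC: 226.25 − 8.8q = 87.4 + q → q_m = 14.1684.
Price p_m = 226.25 − 4.4·14.1684 = 163.909; MC(q_m) = 87.4 + 1·14.1684 = 101.5684.
Competitive q* = 25.713, so Δq = 11.5446; wedge = 163.909 − 101.5684 = 62.3406.
The triangle = ½ × 11.5446 × 62.3406 = 359.85.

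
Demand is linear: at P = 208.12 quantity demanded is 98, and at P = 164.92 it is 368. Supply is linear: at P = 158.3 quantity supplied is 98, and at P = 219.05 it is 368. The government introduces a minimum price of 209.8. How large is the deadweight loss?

3767.75

Demand slope = (164.92 − 208.12)/(368 − 98) = −0.16, so P = 223.8 − 0.16Q.
Supply slope = (219.05 − 158.3)/(368 − 98) = 0.225, so P = 136.25 + 0.225Q.
Competitive equilibrium: 223.8 − 0.16Q = 136.25 + 0.225Q → Q* = 227.4026, P* = 187.4156.
At the floor P = 209.8, quantity demanded = (223.8 − 209.8)/0.16 = 87.5.
Sellers' marginal cost at Q' = 87.5: 136.25 + 0.225·87.5 = 155.9375.
ΔQ = 227.4026 − 87.5 = 139.9026; wedge = 209.8 − 155.9375 = 53.8625.
The triangle = ½ × 139.9026 × 53.8625 = 3767.75.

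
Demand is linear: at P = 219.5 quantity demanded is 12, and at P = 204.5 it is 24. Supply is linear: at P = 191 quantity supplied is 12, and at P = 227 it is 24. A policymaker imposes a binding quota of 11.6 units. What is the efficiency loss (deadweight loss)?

Demand slope = (204.5 − 219.5)/(24 − 12) = −1.25, so P = 234.5 − 1.25Q.
Supply slope = (227 − 191)/(24 − 12) = 3, so P = 155 + 3Q.
Competitive equilibrium: 234.5 − 1.25Q = 155 + 3Q → Q* = 18.7059, P* = 211.1176.
At Q = 11.6: demand price = 234.5 − 1.25·11.6 = 220; supply price = 155 + 3·11.6 = 189.8.
ΔQ = 18.7059 − 11.6 = 7.1059; wedge = 220 − 189.8 = 30.2.
The triangle = ½ × 7.1059 × 30.2 = 107.30.

107.30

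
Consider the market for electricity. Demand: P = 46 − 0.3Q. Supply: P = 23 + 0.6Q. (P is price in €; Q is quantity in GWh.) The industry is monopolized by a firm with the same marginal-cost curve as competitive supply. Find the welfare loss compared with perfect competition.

€18.37

Competitive equilibrium: 46 − 0.3Q = 23 + 0.6Q → Q* = 25.5556, P* = 38.3333.
Marginal revenue: MR = 46 − 0.6Q. Set MR = MC: 46 − 0.6Q = 23 + 0.6Q → Q_m = 19.1667.
Price P_m = 46 − 0.3·19.1667 = 40.25; MC(Q_m) = 23 + 0.6·19.1667 = 34.5.
Competitive Q* = 25.5556, so ΔQ = 6.3889; wedge = 40.25 − 34.5 = 5.75.
Welfare loss = ½ × 6.3889 × 5.75 = €18.37.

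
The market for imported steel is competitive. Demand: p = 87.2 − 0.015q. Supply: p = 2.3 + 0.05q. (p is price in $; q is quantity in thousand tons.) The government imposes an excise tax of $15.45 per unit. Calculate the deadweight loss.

Competitive equilibrium: 87.2 − 0.015q = 2.3 + 0.05q → q* = 1306.1538, p* = 67.6077.
With the tax, the buyer price exceeds the seller price by 15.45: (87.2 − 0.015q) − (2.3 + 0.05q) = 15.45 → q' = 1068.4615.
Δq = 1306.1538 − 1068.4615 = 237.6923; the wedge equals the tax, 15.45.
Deadweight loss = ½ × 237.6923 × 15.45 = $1836.17 thousand.

$1836.17 thousand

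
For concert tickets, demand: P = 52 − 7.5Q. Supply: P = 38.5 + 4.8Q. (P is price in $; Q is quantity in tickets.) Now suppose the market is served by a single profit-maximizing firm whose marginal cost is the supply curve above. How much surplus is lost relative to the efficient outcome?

$1.06

Competitive equilibrium: 52 − 7.5Q = 38.5 + 4.8Q → Q* = 1.0976, P* = 43.7683.
Marginal revenue: MR = 52 − 15Q. Set MR = MC: 52 − 15Q = 38.5 + 4.8Q → Q_m = 0.6818.
Price P_m = 52 − 7.5·0.6818 = 46.8865; MC(Q_m) = 38.5 + 4.8·0.6818 = 41.7726.
Competitive Q* = 1.0976, so ΔQ = 0.4158; wedge = 46.8865 − 41.7726 = 5.1139.
Deadweight loss = ½ × 0.4158 × 5.1139 = $1.06.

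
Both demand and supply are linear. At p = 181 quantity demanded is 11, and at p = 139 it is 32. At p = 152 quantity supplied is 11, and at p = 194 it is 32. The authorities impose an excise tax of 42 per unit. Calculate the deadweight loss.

220.50

Demand slope = (139 − 181)/(32 − 11) = −2, so p = 203 − 2q.
Supply slope = (194 − 152)/(32 − 11) = 2, so p = 130 + 2q.
Competitive equilibrium: 203 − 2q = 130 + 2q → q* = 18.25, p* = 166.5.
With the tax, the buyer price exceeds the seller price by 42: (203 − 2q) − (130 + 2q) = 42 → q' = 7.75.
Δq = 18.25 − 7.75 = 10.5; the wedge equals the tax, 42.
DWL = ½ × 10.5 × 42 = 220.50.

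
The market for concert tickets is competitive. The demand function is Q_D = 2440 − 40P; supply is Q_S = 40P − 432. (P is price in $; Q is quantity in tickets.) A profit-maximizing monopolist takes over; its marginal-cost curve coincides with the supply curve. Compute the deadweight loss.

In inverse form: demand P = 61 − 0.025Q, supply P = 10.8 + 0.025Q.
Competitive equilibrium: 61 − 0.025Q = 10.8 + 0.025Q → Q* = 1004, P* = 35.9.
Marginal revenue: MR = 61 − 0.05Q. Set MR = MC: 61 − 0.05Q = 10.8 + 0.025Q → Q_m = 669.333333.
Price P_m = 61 − 0.025·669.333333 = 44.266667; MC(Q_m) = 10.8 + 0.025·669.333333 = 27.533333.
Competitive Q* = 1004, so ΔQ = 334.666667; wedge = 44.266667 − 27.533333 = 16.733334.
Deadweight loss = ½ × 334.666667 × 16.733334 = $2800.04.

$2800.04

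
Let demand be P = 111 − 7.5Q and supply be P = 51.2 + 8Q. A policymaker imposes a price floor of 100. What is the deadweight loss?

Competitive equilibrium: 111 − 7.5Q = 51.2 + 8Q → Q* = 3.8581, P* = 82.0645.
At the floor P = 100, quantity demanded = (111 − 100)/7.5 = 1.4667.
Sellers' marginal cost at Q' = 1.4667: 51.2 + 8·1.4667 = 62.9336.
ΔQ = 3.8581 − 1.4667 = 2.3914; wedge = 100 − 62.9336 = 37.0664.
Deadweight loss = ½ × 2.3914 × 37.0664 = 44.32.

44.32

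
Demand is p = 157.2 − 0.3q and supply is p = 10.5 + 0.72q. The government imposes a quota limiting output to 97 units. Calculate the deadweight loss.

1118.15

Competitive equilibrium: 157.2 − 0.3q = 10.5 + 0.72q → q* = 143.8235, p* = 114.0529.
At q = 97: demand price = 157.2 − 0.3·97 = 128.1; supply price = 10.5 + 0.72·97 = 80.34.
Δq = 143.8235 − 97 = 46.8235; wedge = 128.1 − 80.34 = 47.76.
DWL = ½ × 46.8235 × 47.76 = 1118.15.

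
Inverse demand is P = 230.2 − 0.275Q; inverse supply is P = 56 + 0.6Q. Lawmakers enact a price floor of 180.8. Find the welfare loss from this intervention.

Competitive equilibrium: 230.2 − 0.275Q = 56 + 0.6Q → Q* = 199.0857, P* = 175.4514.
At the floor P = 180.8, quantity demanded = (230.2 − 180.8)/0.275 = 179.6364.
Sellers' marginal cost at Q' = 179.6364: 56 + 0.6·179.6364 = 163.7818.
ΔQ = 199.0857 − 179.6364 = 19.4493; wedge = 180.8 − 163.7818 = 17.0182.
The triangle = ½ × 19.4493 × 17.0182 = 165.50.

165.50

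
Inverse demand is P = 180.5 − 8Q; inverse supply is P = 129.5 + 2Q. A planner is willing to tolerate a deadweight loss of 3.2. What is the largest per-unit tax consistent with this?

8

Competitive equilibrium: 180.5 − 8Q = 129.5 + 2Q → Q* = 5.1, P* = 139.7.
A tax t gives ΔQ = t/10 and wedge t, so DWL = t²/20.
t²/20 = 3.2 → t² = 64 → t = 8.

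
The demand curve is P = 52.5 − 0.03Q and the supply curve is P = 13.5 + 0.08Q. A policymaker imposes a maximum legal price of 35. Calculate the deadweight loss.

404.85

Competitive equilibrium: 52.5 − 0.03Q = 13.5 + 0.08Q → Q* = 354.5455, P* = 41.8636.
At the ceiling P = 35, quantity supplied = (35 − 13.5)/0.08 = 268.75.
Willingness to pay at Q' = 268.75: 52.5 − 0.03·268.75 = 44.4375.
ΔQ = 354.5455 − 268.75 = 85.7955; wedge = 44.4375 − 35 = 9.4375.
Deadweight loss = ½ × 85.7955 × 9.4375 = 404.85.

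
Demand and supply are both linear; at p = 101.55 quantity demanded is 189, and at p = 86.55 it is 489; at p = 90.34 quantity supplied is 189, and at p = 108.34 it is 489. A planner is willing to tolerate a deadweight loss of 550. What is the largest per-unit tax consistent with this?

11

Demand slope = (86.55 − 101.55)/(489 − 189) = −0.05, so p = 111 − 0.05q.
Supply slope = (108.34 − 90.34)/(489 − 189) = 0.06, so p = 79 + 0.06q.
Competitive equilibrium: 111 − 0.05q = 79 + 0.06q → q* = 290.9091, p* = 96.4545.
A tax t gives Δq = t/0.11 and wedge t, so DWL = t²/0.22.
t²/0.22 = 550 → t² = 121 → t = 11.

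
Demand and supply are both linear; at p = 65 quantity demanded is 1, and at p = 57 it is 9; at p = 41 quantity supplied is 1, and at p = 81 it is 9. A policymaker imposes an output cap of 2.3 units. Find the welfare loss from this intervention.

Demand slope = (57 − 65)/(9 − 1) = −1, so p = 66 − q.
Supply slope = (81 − 41)/(9 − 1) = 5, so p = 36 + 5q.
Competitive equilibrium: 66 − q = 36 + 5q → q* = 5, p* = 61.
At q = 2.3: demand price = 66 − 1·2.3 = 63.7; supply price = 36 + 5·2.3 = 47.5.
Δq = 5 − 2.3 = 2.7; wedge = 63.7 − 47.5 = 16.2.
Deadweight loss = ½ × 2.7 × 16.2 = 21.87.

21.87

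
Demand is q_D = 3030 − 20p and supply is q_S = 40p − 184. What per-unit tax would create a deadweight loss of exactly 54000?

90

In inverse form: demand p = 151.5 − 0.05q, supply p = 4.6 + 0.025q.
Competitive equilibrium: 151.5 − 0.05q = 4.6 + 0.025q → q* = 1958.6667, p* = 53.5667.
A tax t gives Δq = t/0.075 and wedge t, so DWL = t²/0.15.
t²/0.15 = 54000 → t² = 8100 → t = 90.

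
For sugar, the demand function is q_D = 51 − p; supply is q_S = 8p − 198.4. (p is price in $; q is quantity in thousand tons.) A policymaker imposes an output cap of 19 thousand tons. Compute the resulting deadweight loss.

In inverse form: demand p = 51 − q, supply p = 24.8 + 0.125q.
Competitive equilibrium: 51 − q = 24.8 + 0.125q → q* = 23.2889, p* = 27.7111.
At q = 19: demand price = 51 − 1·19 = 32; supply price = 24.8 + 0.125·19 = 27.175.
Δq = 23.2889 − 19 = 4.2889; wedge = 32 − 27.175 = 4.825.
Welfare loss = ½ × 4.2889 × 4.825 = $10.35 thousand.

$10.35 thousand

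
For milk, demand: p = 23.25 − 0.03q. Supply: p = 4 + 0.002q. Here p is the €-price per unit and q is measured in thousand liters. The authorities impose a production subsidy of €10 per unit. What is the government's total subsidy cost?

€9140.625 thousand

Competitive equilibrium: 23.25 − 0.03q = 4 + 0.002q → q* = 601.5625, p* = 5.2031.
The subsidy lowers effective supply by 10: p = 0.002q − 6.
New quantity: 23.25 − 0.03q = 0.002q − 6 → q' = 914.0625.
Total subsidy cost = 10 × 914.0625 = €9140.625 thousand.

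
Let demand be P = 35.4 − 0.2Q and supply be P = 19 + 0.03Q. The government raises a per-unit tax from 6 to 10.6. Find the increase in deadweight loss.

166

Competitive equilibrium: 35.4 − 0.2Q = 19 + 0.03Q → Q* = 71.3043, P* = 21.1391.
For a per-unit tax t: ΔQ = t/0.23, so DWL = ½·t·(t/0.23) = t²/0.46.
At t = 6: DWL = 78.261. At t = 10.6: DWL = 244.261.
Increase = 244.261 − 78.261 = 166.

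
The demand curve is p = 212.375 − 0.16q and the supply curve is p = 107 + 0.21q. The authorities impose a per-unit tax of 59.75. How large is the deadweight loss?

4824.41

Competitive equilibrium: 212.375 − 0.16q = 107 + 0.21q → q* = 284.7973, p* = 166.8074.
With the tax, the buyer price exceeds the seller price by 59.75: (212.375 − 0.16q) − (107 + 0.21q) = 59.75 → q' = 123.3108.
Δq = 284.7973 − 123.3108 = 161.4865; the wedge equals the tax, 59.75.
DWL = ½ × 161.4865 × 59.75 = 4824.41.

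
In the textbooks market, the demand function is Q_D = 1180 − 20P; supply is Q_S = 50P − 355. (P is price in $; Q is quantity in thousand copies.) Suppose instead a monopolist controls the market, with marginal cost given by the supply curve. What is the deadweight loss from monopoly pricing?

In inverse form: demand P = 59 − 0.05Q, supply P = 7.1 + 0.02Q.
Competitive equilibrium: 59 − 0.05Q = 7.1 + 0.02Q → Q* = 741.4286, P* = 21.9286.
Marginal revenue: MR = 59 − 0.1Q. Set MR = MC: 59 − 0.1Q = 7.1 + 0.02Q → Q_m = 432.5.
Price P_m = 59 − 0.05·432.5 = 37.375; MC(Q_m) = 7.1 + 0.02·432.5 = 15.75.
Competitive Q* = 741.4286, so ΔQ = 308.9286; wedge = 37.375 − 15.75 = 21.625.
Welfare loss = ½ × 308.9286 × 21.625 = $3340.29 thousand.

$3340.29 thousand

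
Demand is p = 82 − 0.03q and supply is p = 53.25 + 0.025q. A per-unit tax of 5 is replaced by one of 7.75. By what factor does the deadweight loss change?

Competitive equilibrium: 82 − 0.03q = 53.25 + 0.025q → q* = 522.7273, p* = 66.3182.
For a per-unit tax t: Δq = t/0.055, so DWL = ½·t·(t/0.055) = t²/0.11.
At t = 5: DWL = 227.273. At t = 7.75: DWL = 546.023.
Ratio = (7.75/5)² = 2.4025.

2.4025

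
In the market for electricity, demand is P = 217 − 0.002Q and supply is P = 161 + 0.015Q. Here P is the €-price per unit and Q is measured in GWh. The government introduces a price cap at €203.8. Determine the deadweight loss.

€1651.47

Competitive equilibrium: 217 − 0.002Q = 161 + 0.015Q → Q* = 3294.11765, P* = 210.41176.
At the ceiling P = 203.8, quantity supplied = (203.8 − 161)/0.015 = 2853.33333.
Willingness to pay at Q' = 2853.33333: 217 − 0.002·2853.33333 = 211.29333.
ΔQ = 3294.11765 − 2853.33333 = 440.78432; wedge = 211.29333 − 203.8 = 7.49333.
Deadweight loss = ½ × 440.78432 × 7.49333 = €1651.47.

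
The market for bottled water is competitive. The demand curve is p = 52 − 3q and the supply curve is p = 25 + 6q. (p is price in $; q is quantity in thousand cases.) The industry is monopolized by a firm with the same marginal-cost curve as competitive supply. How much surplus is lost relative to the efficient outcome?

$2.53 thousand

Competitive equilibrium: 52 − 3q = 25 + 6q → q* = 3, p* = 43.
Marginal revenue: MR = 52 − 6q. Set MR = MC: 52 − 6q = 25 + 6q → q_m = 2.25.
Price p_m = 52 − 3·2.25 = 45.25; MC(q_m) = 25 + 6·2.25 = 38.5.
Competitive q* = 3, so Δq = 0.75; wedge = 45.25 − 38.5 = 6.75.
Welfare loss = ½ × 0.75 × 6.75 = $2.53 thousand.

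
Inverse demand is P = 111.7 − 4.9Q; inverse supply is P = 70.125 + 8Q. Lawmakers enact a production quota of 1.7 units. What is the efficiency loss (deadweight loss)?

14.96

Competitive equilibrium: 111.7 − 4.9Q = 70.125 + 8Q → Q* = 3.2229, P* = 95.9079.
At Q = 1.7: demand price = 111.7 − 4.9·1.7 = 103.37; supply price = 70.125 + 8·1.7 = 83.725.
ΔQ = 3.2229 − 1.7 = 1.5229; wedge = 103.37 − 83.725 = 19.645.
The triangle = ½ × 1.5229 × 19.645 = 14.96.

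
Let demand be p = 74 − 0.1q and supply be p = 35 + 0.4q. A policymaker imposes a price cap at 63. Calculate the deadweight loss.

16

Competitive equilibrium: 74 − 0.1q = 35 + 0.4q → q* = 78, p* = 66.2.
At the ceiling p = 63, quantity supplied = (63 − 35)/0.4 = 70.
Willingness to pay at q' = 70: 74 − 0.1·70 = 67.
Δq = 78 − 70 = 8; wedge = 67 − 63 = 4.
Deadweight loss = ½ × 8 × 4 = 16.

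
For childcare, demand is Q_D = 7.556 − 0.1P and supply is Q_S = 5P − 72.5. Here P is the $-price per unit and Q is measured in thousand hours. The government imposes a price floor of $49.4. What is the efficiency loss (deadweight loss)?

In inverse form: demand P = 75.56 − 10Q, supply P = 14.5 + 0.2Q.
Competitive equilibrium: 75.56 − 10Q = 14.5 + 0.2Q → Q* = 5.9863, P* = 15.6973.
At the floor P = 49.4, quantity demanded = (75.56 − 49.4)/10 = 2.616.
Sellers' marginal cost at Q' = 2.616: 14.5 + 0.2·2.616 = 15.0232.
ΔQ = 5.9863 − 2.616 = 3.3703; wedge = 49.4 − 15.0232 = 34.3768.
Welfare loss = ½ × 3.3703 × 34.3768 = $57.93 thousand.

$57.93 thousand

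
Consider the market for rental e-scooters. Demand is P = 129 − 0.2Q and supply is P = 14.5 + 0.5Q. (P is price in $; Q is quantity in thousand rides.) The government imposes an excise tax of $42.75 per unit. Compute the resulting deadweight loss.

Competitive equilibrium: 129 − 0.2Q = 14.5 + 0.5Q → Q* = 163.5714, P* = 96.2857.
With the tax, the buyer price exceeds the seller price by 42.75: (129 − 0.2Q) − (14.5 + 0.5Q) = 42.75 → Q' = 102.5.
ΔQ = 163.5714 − 102.5 = 61.0714; the wedge equals the tax, 42.75.
Deadweight loss = ½ × 61.0714 × 42.75 = $1305.40 thousand.

$1305.40 thousand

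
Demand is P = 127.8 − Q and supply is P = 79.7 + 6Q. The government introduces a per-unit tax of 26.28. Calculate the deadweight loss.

Competitive equilibrium: 127.8 − Q = 79.7 + 6Q → Q* = 6.8714, P* = 120.9286.
With the tax, the buyer price exceeds the seller price by 26.28: (127.8 − Q) − (79.7 + 6Q) = 26.28 → Q' = 3.1171.
ΔQ = 6.8714 − 3.1171 = 3.7543; the wedge equals the tax, 26.28.
DWL = ½ × 3.7543 × 26.28 = 49.33.

49.33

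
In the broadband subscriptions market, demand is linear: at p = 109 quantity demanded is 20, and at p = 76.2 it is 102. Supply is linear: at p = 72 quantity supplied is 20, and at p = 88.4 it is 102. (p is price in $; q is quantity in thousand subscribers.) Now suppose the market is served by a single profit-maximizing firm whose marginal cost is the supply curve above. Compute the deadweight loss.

$320.13 thousand

Demand slope = (76.2 − 109)/(102 − 20) = −0.4, so p = 117 − 0.4q.
Supply slope = (88.4 − 72)/(102 − 20) = 0.2, so p = 68 + 0.2q.
Competitive equilibrium: 117 − 0.4q = 68 + 0.2q → q* = 81.6667, p* = 84.3333.
Marginal revenue: MR = 117 − 0.8q. Set MR = MC: 117 − 0.8q = 68 + 0.2q → q_m = 49.
Price p_m = 117 − 0.4·49 = 97.4; MC(q_m) = 68 + 0.2·49 = 77.8.
Competitive q* = 81.6667, so Δq = 32.6667; wedge = 97.4 − 77.8 = 19.6.
The triangle = ½ × 32.6667 × 19.6 = $320.13 thousand.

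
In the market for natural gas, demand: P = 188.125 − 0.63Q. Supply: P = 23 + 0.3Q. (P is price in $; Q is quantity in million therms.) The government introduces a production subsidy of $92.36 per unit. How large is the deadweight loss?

Competitive equilibrium: 188.125 − 0.63Q = 23 + 0.3Q → Q* = 177.5538, P* = 76.2661.
The subsidy lowers effective supply by 92.36: P = 0.3Q − 69.36.
New quantity: 188.125 − 0.63Q = 0.3Q − 69.36 → Q' = 276.8656.
Overproduction ΔQ = 276.8656 − 177.5538 = 99.3118; wedge = subsidy = 92.36.
The triangle = ½ × 99.3118 × 92.36 = $4586.22 million.

$4586.22 million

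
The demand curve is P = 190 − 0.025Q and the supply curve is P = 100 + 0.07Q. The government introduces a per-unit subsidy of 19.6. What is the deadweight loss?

Competitive equilibrium: 190 − 0.025Q = 100 + 0.07Q → Q* = 947.3684, P* = 166.3158.
The subsidy lowers effective supply by 19.6: P = 80.4 + 0.07Q.
New quantity: 190 − 0.025Q = 80.4 + 0.07Q → Q' = 1153.6842.
Overproduction ΔQ = 1153.6842 − 947.3684 = 206.3158; wedge = subsidy = 19.6.
DWL = ½ × 206.3158 × 19.6 = 2021.89.

2021.89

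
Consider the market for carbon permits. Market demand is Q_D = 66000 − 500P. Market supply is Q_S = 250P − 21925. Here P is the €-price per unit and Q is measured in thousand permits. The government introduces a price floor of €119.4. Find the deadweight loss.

€3520.83 thousand

In inverse form: demand P = 132 − 0.002Q, supply P = 87.7 + 0.004Q.
Competitive equilibrium: 132 − 0.002Q = 87.7 + 0.004Q → Q* = 7383.3333, P* = 117.2333.
At the floor P = 119.4, quantity demanded = (132 − 119.4)/0.002 = 6300.
Sellers' marginal cost at Q' = 6300: 87.7 + 0.004·6300 = 112.9.
ΔQ = 7383.3333 − 6300 = 1083.3333; wedge = 119.4 − 112.9 = 6.5.
Welfare loss = ½ × 1083.3333 × 6.5 = €3520.83 thousand.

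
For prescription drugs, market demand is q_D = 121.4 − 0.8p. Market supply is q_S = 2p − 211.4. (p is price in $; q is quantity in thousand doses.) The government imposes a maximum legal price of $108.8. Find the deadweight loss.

$354.01 thousand

In inverse form: demand p = 151.75 − 1.25q, supply p = 105.7 + 0.5q.
Competitive equilibrium: 151.75 − 1.25q = 105.7 + 0.5q → q* = 26.3143, p* = 118.8571.
At the ceiling p = 108.8, quantity supplied = (108.8 − 105.7)/0.5 = 6.2.
Willingness to pay at q' = 6.2: 151.75 − 1.25·6.2 = 144.
Δq = 26.3143 − 6.2 = 20.1143; wedge = 144 − 108.8 = 35.2.
DWL = ½ × 20.1143 × 35.2 = $354.01 thousand.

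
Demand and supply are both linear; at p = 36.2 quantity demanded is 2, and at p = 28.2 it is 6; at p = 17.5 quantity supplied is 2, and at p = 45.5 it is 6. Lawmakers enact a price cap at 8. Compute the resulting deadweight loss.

53.09

Demand slope = (28.2 − 36.2)/(6 − 2) = −2, so p = 40.2 − 2q.
Supply slope = (45.5 − 17.5)/(6 − 2) = 7, so p = 3.5 + 7q.
Competitive equilibrium: 40.2 − 2q = 3.5 + 7q → q* = 4.0778, p* = 32.0444.
At the ceiling p = 8, quantity supplied = (8 − 3.5)/7 = 0.6429.
Willingness to pay at q' = 0.6429: 40.2 − 2·0.6429 = 38.9142.
Δq = 4.0778 − 0.6429 = 3.4349; wedge = 38.9142 − 8 = 30.9142.
Deadweight loss = ½ × 3.4349 × 30.9142 = 53.09.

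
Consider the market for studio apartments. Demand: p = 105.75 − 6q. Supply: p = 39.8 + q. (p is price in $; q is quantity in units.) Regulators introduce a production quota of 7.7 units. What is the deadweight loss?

$10.37

Competitive equilibrium: 105.75 − 6q = 39.8 + q → q* = 9.4214, p* = 49.2214.
At q = 7.7: demand price = 105.75 − 6·7.7 = 59.55; supply price = 39.8 + 1·7.7 = 47.5.
Δq = 9.4214 − 7.7 = 1.7214; wedge = 59.55 − 47.5 = 12.05.
Welfare loss = ½ × 1.7214 × 12.05 = $10.37.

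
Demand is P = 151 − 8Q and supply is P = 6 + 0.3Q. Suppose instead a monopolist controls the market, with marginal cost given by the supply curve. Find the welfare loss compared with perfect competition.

Competitive equilibrium: 151 − 8Q = 6 + 0.3Q → Q* = 17.4699, P* = 11.241.
Marginal revenue: MR = 151 − 16Q. Set MR = MC: 151 − 16Q = 6 + 0.3Q → Q_m = 8.8957.
Price P_m = 151 − 8·8.8957 = 79.8344; MC(Q_m) = 6 + 0.3·8.8957 = 8.6687.
Competitive Q* = 17.4699, so ΔQ = 8.5742; wedge = 79.8344 − 8.6687 = 71.1657.
Deadweight loss = ½ × 8.5742 × 71.1657 = 305.09.

305.09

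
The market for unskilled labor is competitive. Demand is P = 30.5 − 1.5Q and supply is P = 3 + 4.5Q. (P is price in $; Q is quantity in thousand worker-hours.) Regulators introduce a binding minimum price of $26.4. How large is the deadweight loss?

Competitive equilibrium: 30.5 − 1.5Q = 3 + 4.5Q → Q* = 4.5833, P* = 23.625.
At the floor P = 26.4, quantity demanded = (30.5 − 26.4)/1.5 = 2.7333.
Sellers' marginal cost at Q' = 2.7333: 3 + 4.5·2.7333 = 15.2999.
ΔQ = 4.5833 − 2.7333 = 1.85; wedge = 26.4 − 15.2999 = 11.1001.
DWL = ½ × 1.85 × 11.1001 = $10.27 thousand.

$10.27 thousand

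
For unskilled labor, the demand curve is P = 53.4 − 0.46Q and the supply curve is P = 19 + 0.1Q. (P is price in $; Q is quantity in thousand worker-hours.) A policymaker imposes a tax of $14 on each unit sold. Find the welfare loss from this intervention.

$175 thousand

Competitive equilibrium: 53.4 − 0.46Q = 19 + 0.1Q → Q* = 61.4286, P* = 25.1429.
With the tax, the buyer price exceeds the seller price by 14: (53.4 − 0.46Q) − (19 + 0.1Q) = 14 → Q' = 36.4286.
ΔQ = 61.4286 − 36.4286 = 25; the wedge equals the tax, 14.
Deadweight loss = ½ × 25 × 14 = $175 thousand.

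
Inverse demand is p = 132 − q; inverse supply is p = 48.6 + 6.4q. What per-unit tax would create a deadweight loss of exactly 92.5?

Competitive equilibrium: 132 − q = 48.6 + 6.4q → q* = 11.2703, p* = 120.7297.
A tax t gives Δq = t/7.4 and wedge t, so DWL = t²/14.8.
t²/14.8 = 92.5 → t² = 1369 → t = 37.

37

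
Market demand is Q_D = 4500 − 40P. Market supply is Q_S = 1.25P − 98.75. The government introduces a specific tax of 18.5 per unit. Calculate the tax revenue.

336.36

In inverse form: demand P = 112.5 − 0.025Q, supply P = 79 + 0.8Q.
Competitive equilibrium: 112.5 − 0.025Q = 79 + 0.8Q → Q* = 40.6061, P* = 111.4848.
With the tax, the buyer price exceeds the seller price by 18.5: (112.5 − 0.025Q) − (79 + 0.8Q) = 18.5 → Q' = 18.1818.
Tax revenue = 18.5 × 18.1818 = 336.36.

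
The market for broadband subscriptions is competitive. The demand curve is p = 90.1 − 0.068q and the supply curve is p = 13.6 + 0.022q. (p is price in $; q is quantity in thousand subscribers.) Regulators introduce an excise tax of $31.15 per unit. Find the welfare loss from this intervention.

$5390.68 thousand

Competitive equilibrium: 90.1 − 0.068q = 13.6 + 0.022q → q* = 850, p* = 32.3.
With the tax, the buyer price exceeds the seller price by 31.15: (90.1 − 0.068q) − (13.6 + 0.022q) = 31.15 → q' = 503.8889.
Δq = 850 − 503.8889 = 346.1111; the wedge equals the tax, 31.15.
Welfare loss = ½ × 346.1111 × 31.15 = $5390.68 thousand.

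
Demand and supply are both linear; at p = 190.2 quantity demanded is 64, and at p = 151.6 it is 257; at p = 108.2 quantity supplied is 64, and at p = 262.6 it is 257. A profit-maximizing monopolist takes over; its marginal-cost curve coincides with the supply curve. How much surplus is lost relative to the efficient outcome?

Demand slope = (151.6 − 190.2)/(257 − 64) = −0.2, so p = 203 − 0.2q.
Supply slope = (262.6 − 108.2)/(257 − 64) = 0.8, so p = 57 + 0.8q.
Competitive equilibrium: 203 − 0.2q = 57 + 0.8q → q* = 146, p* = 173.8.
Marginal revenue: MR = 203 − 0.4q. Set MR = MC: 203 − 0.4q = 57 + 0.8q → q_m = 121.66667.
Price p_m = 203 − 0.2·121.66667 = 178.66667; MC(q_m) = 57 + 0.8·121.66667 = 154.33334.
Competitive q* = 146, so Δq = 24.33333; wedge = 178.66667 − 154.33334 = 24.33333.
Deadweight loss = ½ × 24.33333 × 24.33333 = 296.06.

296.06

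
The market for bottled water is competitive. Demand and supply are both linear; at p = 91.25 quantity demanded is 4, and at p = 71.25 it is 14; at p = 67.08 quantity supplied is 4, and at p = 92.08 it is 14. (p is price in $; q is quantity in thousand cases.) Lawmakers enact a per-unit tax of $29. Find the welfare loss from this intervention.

$93.44 thousand

Demand slope = (71.25 − 91.25)/(14 − 4) = −2, so p = 99.25 − 2q.
Supply slope = (92.08 − 67.08)/(14 − 4) = 2.5, so p = 57.08 + 2.5q.
Competitive equilibrium: 99.25 − 2q = 57.08 + 2.5q → q* = 9.3711, p* = 80.5078.
With the tax, the buyer price exceeds the seller price by 29: (99.25 − 2q) − (57.08 + 2.5q) = 29 → q' = 2.9267.
Δq = 9.3711 − 2.9267 = 6.4444; the wedge equals the tax, 29.
DWL = ½ × 6.4444 × 29 = $93.44 thousand.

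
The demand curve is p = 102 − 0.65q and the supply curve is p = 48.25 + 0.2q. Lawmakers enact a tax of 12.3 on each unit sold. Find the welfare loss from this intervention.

Competitive equilibrium: 102 − 0.65q = 48.25 + 0.2q → q* = 63.2353, p* = 60.8971.
With the tax, the buyer price exceeds the seller price by 12.3: (102 − 0.65q) − (48.25 + 0.2q) = 12.3 → q' = 48.7647.
Δq = 63.2353 − 48.7647 = 14.4706; the wedge equals the tax, 12.3.
DWL = ½ × 14.4706 × 12.3 = 88.99.

88.99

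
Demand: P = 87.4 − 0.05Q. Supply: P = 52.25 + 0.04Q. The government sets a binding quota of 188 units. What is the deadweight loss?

Competitive equilibrium: 87.4 − 0.05Q = 52.25 + 0.04Q → Q* = 390.5556, P* = 67.8722.
At Q = 188: demand price = 87.4 − 0.05·188 = 78; supply price = 52.25 + 0.04·188 = 59.77.
ΔQ = 390.5556 − 188 = 202.5556; wedge = 78 − 59.77 = 18.23.
The triangle = ½ × 202.5556 × 18.23 = 1846.29.

1846.29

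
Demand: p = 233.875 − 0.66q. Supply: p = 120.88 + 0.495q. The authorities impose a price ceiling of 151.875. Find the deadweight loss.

Competitive equilibrium: 233.875 − 0.66q = 120.88 + 0.495q → q* = 97.8312, p* = 169.3064.
At the ceiling p = 151.875, quantity supplied = (151.875 − 120.88)/0.495 = 62.6162.
Willingness to pay at q' = 62.6162: 233.875 − 0.66·62.6162 = 192.5483.
Δq = 97.8312 − 62.6162 = 35.215; wedge = 192.5483 − 151.875 = 40.6733.
The triangle = ½ × 35.215 × 40.6733 = 716.16.

716.16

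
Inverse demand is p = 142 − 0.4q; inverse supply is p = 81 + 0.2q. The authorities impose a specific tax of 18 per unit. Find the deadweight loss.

270

Competitive equilibrium: 142 − 0.4q = 81 + 0.2q → q* = 101.6667, p* = 101.3333.
With the tax, the buyer price exceeds the seller price by 18: (142 − 0.4q) − (81 + 0.2q) = 18 → q' = 71.6667.
Δq = 101.6667 − 71.6667 = 30; the wedge equals the tax, 18.
Welfare loss = ½ × 30 × 18 = 270.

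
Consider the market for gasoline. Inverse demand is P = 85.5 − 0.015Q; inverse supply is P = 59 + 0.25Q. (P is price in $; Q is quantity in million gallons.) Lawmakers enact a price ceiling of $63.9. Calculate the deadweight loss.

$856.50 million

Competitive equilibrium: 85.5 − 0.015Q = 59 + 0.25Q → Q* = 100, P* = 84.
At the ceiling P = 63.9, quantity supplied = (63.9 − 59)/0.25 = 19.6.
Willingness to pay at Q' = 19.6: 85.5 − 0.015·19.6 = 85.206.
ΔQ = 100 − 19.6 = 80.4; wedge = 85.206 − 63.9 = 21.306.
Welfare loss = ½ × 80.4 × 21.306 = $856.50 million.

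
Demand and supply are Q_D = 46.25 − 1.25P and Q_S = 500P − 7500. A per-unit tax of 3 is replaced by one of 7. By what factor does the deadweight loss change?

In inverse form: demand P = 37 − 0.8Q, supply P = 15 + 0.002Q.
Competitive equilibrium: 37 − 0.8Q = 15 + 0.002Q → Q* = 27.4314, P* = 15.0549.
For a per-unit tax t: ΔQ = t/0.802, so DWL = ½·t·(t/0.802) = t²/1.604.
At t = 3: DWL = 5.611. At t = 7: DWL = 30.549.
Ratio = (7/3)² = 5.444.

5.444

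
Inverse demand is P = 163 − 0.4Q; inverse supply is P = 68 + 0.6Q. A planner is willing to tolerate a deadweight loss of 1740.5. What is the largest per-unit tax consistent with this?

Competitive equilibrium: 163 − 0.4Q = 68 + 0.6Q → Q* = 95, P* = 125.
A tax t gives ΔQ = t/1 and wedge t, so DWL = t²/2.
t²/2 = 1740.5 → t² = 3481 → t = 59.

59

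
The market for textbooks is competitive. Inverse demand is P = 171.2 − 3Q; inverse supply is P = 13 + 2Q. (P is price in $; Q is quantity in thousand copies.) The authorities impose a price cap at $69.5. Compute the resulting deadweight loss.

Competitive equilibrium: 171.2 − 3Q = 13 + 2Q → Q* = 31.64, P* = 76.28.
At the ceiling P = 69.5, quantity supplied = (69.5 − 13)/2 = 28.25.
Willingness to pay at Q' = 28.25: 171.2 − 3·28.25 = 86.45.
ΔQ = 31.64 − 28.25 = 3.39; wedge = 86.45 − 69.5 = 16.95.
Deadweight loss = ½ × 3.39 × 16.95 = $28.73 thousand.

$28.73 thousand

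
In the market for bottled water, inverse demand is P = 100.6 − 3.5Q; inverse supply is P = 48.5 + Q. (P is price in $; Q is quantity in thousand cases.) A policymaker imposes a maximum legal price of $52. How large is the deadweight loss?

Competitive equilibrium: 100.6 − 3.5Q = 48.5 + Q → Q* = 11.5778, P* = 60.0778.
At the ceiling P = 52, quantity supplied = (52 − 48.5)/1 = 3.5.
Willingness to pay at Q' = 3.5: 100.6 − 3.5·3.5 = 88.35.
ΔQ = 11.5778 − 3.5 = 8.0778; wedge = 88.35 − 52 = 36.35.
DWL = ½ × 8.0778 × 36.35 = $146.81 thousand.

$146.81 thousand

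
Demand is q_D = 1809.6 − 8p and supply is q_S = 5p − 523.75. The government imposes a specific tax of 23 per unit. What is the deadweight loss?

In inverse form: demand p = 226.2 − 0.125q, supply p = 104.75 + 0.2q.
Competitive equilibrium: 226.2 − 0.125q = 104.75 + 0.2q → q* = 373.6923, p* = 179.4885.
With the tax, the buyer price exceeds the seller price by 23: (226.2 − 0.125q) − (104.75 + 0.2q) = 23 → q' = 302.9231.
Δq = 373.6923 − 302.9231 = 70.7692; the wedge equals the tax, 23.
The triangle = ½ × 70.7692 × 23 = 813.85.

813.85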